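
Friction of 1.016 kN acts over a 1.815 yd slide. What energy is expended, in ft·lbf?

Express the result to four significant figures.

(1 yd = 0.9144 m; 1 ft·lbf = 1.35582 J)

1.016 kN × 1000 = 1016 N
1.815 yd × 0.9144 = 1.65964 m
W = F × d = 1016 N × 1.65964 m = 1686.19 J
1686.19 J ÷ (1.35582 J/ft·lbf) = 1243.67 ft·lbf

1244 ft·lbf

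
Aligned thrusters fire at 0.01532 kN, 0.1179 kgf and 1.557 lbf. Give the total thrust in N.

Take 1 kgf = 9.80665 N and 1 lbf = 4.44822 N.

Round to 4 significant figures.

23.40 N

0.01532 kN × 1000 = 15.32 N
0.1179 kgf × 9.80665 = 1.1562 N
1.557 lbf × 4.44822 = 6.92588 N
Total: 15.32 + 1.1562 + 6.92588 = 23.4021 N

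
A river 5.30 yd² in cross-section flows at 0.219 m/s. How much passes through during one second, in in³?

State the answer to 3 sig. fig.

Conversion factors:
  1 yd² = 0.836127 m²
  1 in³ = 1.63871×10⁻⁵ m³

5.92×10⁴ in³

5.30 yd² × 0.836127 = 4.43147 m²
V = v × A × t = 0.219 m/s × 4.43147 m² × 1 s = 0.970492 m³
0.970492 m³ ÷ (1.63871×10⁻⁵ m³/in³) = 59222.9 in³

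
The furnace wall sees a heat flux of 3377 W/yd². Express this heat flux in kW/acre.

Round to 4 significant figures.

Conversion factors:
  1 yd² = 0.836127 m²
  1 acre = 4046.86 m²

1.634×10⁴ kW/acre

3377 W/yd² ÷ 0.836127 m²/yd² = 4038.86 W/m²
4038.86 W/m² ÷ 1000 W/kW × 4046.86 m²/acre = 16344.7 kW/acre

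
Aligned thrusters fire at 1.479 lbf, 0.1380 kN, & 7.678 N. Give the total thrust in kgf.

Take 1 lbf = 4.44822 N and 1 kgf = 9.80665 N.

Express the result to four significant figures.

1.479 lbf × 4.44822 = 6.57892 N
0.1380 kN × 1000 = 138 N
7.678 N (already N)
Sum: 6.57892 + 138 + 7.678 = 152.257 N
In kgf: 152.257 / 9.80665 = 15.5259 kgf

15.53 kgf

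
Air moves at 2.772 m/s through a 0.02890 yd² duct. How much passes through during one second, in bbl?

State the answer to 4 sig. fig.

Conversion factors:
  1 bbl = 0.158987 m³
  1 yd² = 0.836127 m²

0.4213 bbl

0.02890 yd² × 0.836127 → 0.0241641 m²
V = v × A × t = 2.772 m/s × 0.0241641 m² × 1 s = 0.0669829 m³
0.0669829 m³ ÷ (0.158987 m³/bbl) = 0.421311 bbl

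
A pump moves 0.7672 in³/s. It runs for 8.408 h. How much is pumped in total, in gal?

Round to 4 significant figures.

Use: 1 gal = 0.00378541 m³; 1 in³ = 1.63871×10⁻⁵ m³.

0.7672 in³/s → 1.25722×10⁻⁵ m³/s
8.408 h → 30268.8 s
V = Q × t = 1.25722×10⁻⁵ × 30268.8 = 0.380545 m³
In gal: 0.380545 / 0.00378541 = 100.529 gal

100.5 gal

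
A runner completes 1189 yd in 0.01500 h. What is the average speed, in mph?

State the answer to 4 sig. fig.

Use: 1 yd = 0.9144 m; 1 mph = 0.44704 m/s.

45.04 mph

1189 yd × 0.9144 = 1087.22 m
0.01500 h × 3600 = 54 s
v = d / t = 1087.22 m / 54 s = 20.1337 m/s
20.1337 m/s ÷ (0.44704 m/s/mph) = 45.0378 mph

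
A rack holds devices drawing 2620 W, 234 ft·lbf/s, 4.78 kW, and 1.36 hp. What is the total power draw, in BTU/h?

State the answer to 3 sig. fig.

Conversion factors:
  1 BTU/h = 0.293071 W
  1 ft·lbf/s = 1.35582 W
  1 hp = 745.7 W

2.98×10⁴ BTU/h

2620 W (already W)
234 ft·lbf/s × 1.35582 → 317.262 W
4.78 kW × 1000 → 4780 W
1.36 hp × 745.7 → 1014.15 W
Combined: 2620 + 317.262 + 4780 + 1014.15 = 8731.41 W
In BTU/h: 8731.41 / 0.293071 = 29792.8 BTU/h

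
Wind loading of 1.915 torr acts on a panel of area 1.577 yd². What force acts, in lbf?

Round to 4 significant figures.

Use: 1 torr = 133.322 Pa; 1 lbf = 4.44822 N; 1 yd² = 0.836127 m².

75.68 lbf

1.915 torr × 133.322 → 255.312 Pa
1.577 yd² × 0.836127 → 1.31857 m²
F = P × A = 255.312 Pa × 1.31857 m² = 336.647 N
336.647 N ÷ (4.44822 N/lbf) = 75.6813 lbf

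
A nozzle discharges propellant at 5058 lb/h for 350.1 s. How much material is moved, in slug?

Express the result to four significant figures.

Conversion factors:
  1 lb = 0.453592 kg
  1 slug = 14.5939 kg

5058 lb/h → 0.637297 kg/s
m = ṁ × t = 0.637297 × 350.1 = 223.118 kg
In slug: 223.118 / 14.5939 = 15.2884 slug

15.29 slug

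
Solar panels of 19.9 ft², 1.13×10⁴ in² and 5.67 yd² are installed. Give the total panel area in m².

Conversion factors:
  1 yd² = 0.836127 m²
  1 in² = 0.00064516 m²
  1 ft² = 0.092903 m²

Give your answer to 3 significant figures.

19.9 ft² × 0.092903 = 1.84877 m²
1.13×10⁴ in² × 0.00064516 = 7.29031 m²
5.67 yd² × 0.836127 = 4.74084 m²
Combined: 1.84877 + 7.29031 + 4.74084 = 13.8799 m²

13.9 m²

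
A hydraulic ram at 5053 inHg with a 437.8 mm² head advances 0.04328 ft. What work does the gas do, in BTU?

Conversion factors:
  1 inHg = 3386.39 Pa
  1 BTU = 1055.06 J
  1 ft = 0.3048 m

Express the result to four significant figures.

5053 inHg → 1.71114×10⁷ Pa
437.8 mm² → 4.378×10⁻⁴ m²
F = P × A = 1.71114×10⁷ × 4.378×10⁻⁴ = 7491.37 N
0.04328 ft → 0.0131917 m
W = F × d = 7491.37 × 0.0131917 = 98.8239 J
In BTU: 98.8239 / 1055.06 = 0.0936666 BTU

0.09367 BTU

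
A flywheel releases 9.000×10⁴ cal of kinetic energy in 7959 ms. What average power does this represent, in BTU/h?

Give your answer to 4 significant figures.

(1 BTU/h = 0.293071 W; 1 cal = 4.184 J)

1.614×10⁵ BTU/h

9.000×10⁴ cal × 4.184 → 376560 J
7959 ms × 0.001 → 7.959 s
P = E / t = 376560 J / 7.959 s = 47312.5 W
47312.5 W ÷ (0.293071 W/BTU/h) = 161437 BTU/h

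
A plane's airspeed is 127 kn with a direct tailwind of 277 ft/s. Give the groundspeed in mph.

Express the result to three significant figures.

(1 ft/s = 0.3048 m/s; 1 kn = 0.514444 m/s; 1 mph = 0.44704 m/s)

127 kn × 0.514444 = 65.3344 m/s
277 ft/s × 0.3048 = 84.4296 m/s
Combined: 65.3344 + 84.4296 = 149.764 m/s
In mph: 149.764 / 0.44704 = 335.013 mph

335 mph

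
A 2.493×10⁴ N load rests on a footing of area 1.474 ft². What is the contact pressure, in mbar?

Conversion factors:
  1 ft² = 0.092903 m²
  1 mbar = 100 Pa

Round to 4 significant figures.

1.474 ft² × 0.092903 → 0.136939 m²
P = F / A = 24930 N / 0.136939 m² = 182052 Pa
182052 Pa ÷ (100 Pa/mbar) = 1820.52 mbar

1821 mbar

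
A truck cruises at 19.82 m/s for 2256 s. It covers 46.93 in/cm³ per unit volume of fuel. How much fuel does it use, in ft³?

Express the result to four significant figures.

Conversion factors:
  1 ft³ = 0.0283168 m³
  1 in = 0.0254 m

d = v × t = 19.82 × 2256 = 44713.9 m
46.93 in/cm³ → 1.19202×10⁶ m/m³
V = d / (distance per unit fuel) = 44713.9 / 1.19202×10⁶ = 0.037511 m³
In ft³: 0.037511 / 0.0283168 = 1.32469 ft³

1.325 ft³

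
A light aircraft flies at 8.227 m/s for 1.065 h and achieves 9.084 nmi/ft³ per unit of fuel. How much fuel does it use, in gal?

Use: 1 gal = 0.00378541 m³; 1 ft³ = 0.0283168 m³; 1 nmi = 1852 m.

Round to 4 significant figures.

14.03 gal

1.065 h → 3834 s
d = v × t = 8.227 × 3834 = 31542.3 m
9.084 nmi/ft³ → 594120 m/m³
V = d / (distance per unit fuel) = 31542.3 / 594120 = 0.0530908 m³
In gal: 0.0530908 / 0.00378541 = 14.0251 gal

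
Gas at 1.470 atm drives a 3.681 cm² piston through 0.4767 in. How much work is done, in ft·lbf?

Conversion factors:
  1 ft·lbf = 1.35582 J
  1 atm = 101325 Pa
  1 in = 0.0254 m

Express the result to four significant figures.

0.4896 ft·lbf

1.470 atm → 148948 Pa
3.681 cm² → 3.681×10⁻⁴ m²
F = P × A = 148948 × 3.681×10⁻⁴ = 54.8278 N
0.4767 in → 0.0121082 m
W = F × d = 54.8278 × 0.0121082 = 0.663866 J
In ft·lbf: 0.663866 / 1.35582 = 0.489642 ft·lbf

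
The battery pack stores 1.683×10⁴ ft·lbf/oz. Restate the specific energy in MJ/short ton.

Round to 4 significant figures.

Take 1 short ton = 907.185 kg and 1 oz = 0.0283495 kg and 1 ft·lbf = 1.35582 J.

1.683×10⁴ ft·lbf/oz × 1.35582 J/ft·lbf ÷ 0.0283495 kg/oz = 804898 J/kg
804898 J/kg ÷ 1000000 J/MJ × 907.185 kg/short ton = 730.191 MJ/short ton

730.2 MJ/short ton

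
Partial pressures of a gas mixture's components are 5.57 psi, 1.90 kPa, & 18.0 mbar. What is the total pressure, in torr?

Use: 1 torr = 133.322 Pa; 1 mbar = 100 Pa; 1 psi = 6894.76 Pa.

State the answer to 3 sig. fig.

5.57 psi × 6894.76 = 38403.8 Pa
1.90 kPa × 1000 = 1900 Pa
18.0 mbar × 100 = 1800 Pa
Combined: 38403.8 + 1900 + 1800 = 42103.8 Pa
In torr: 42103.8 / 133.322 = 315.805 torr

316 torr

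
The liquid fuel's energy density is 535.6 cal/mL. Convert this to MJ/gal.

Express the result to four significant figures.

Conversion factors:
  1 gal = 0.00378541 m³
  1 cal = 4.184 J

535.6 cal/mL × 4.184 J/cal ÷ 10⁻⁶ m³/mL = 2.24095×10⁹ J/m³
2.24095×10⁹ J/m³ ÷ 1000000 J/MJ × 0.00378541 m³/gal = 8.48291 MJ/gal

8.483 MJ/gal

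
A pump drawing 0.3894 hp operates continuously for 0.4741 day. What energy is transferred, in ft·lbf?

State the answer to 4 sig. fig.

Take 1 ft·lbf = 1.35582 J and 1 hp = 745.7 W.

8.773×10⁶ ft·lbf

0.3894 hp × 745.7 = 290.376 W
0.4741 day × 86400 = 40962.2 s
E = P × t = 290.376 W × 40962.2 s = 1.18944×10⁷ J
1.18944×10⁷ J ÷ (1.35582 J/ft·lbf) = 8.77285×10⁶ ft·lbf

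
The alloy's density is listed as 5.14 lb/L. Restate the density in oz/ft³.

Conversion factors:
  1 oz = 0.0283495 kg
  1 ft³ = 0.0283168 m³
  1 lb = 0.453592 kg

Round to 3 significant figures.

2330 oz/ft³

5.14 lb/L × 0.453592 kg/lb ÷ 0.001 m³/L = 2331.46 kg/m³
2331.46 kg/m³ ÷ 0.0283495 kg/oz × 0.0283168 m³/ft³ = 2328.77 oz/ft³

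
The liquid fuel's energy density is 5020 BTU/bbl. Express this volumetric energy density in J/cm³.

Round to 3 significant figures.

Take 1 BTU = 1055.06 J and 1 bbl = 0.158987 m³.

5020 BTU/bbl × 1055.06 J/BTU ÷ 0.158987 m³/bbl = 3.33134×10⁷ J/m³
3.33134×10⁷ J/m³ × 10⁻⁶ m³/cm³ = 33.3134 J/cm³

33.3 J/cm³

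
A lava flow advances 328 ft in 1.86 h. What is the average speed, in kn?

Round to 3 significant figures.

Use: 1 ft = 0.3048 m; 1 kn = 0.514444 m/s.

0.0290 kn

328 ft × 0.3048 → 99.9744 m
1.86 h × 3600 → 6696 s
v = d / t = 99.9744 m / 6696 s = 0.0149305 m/s
0.0149305 m/s ÷ (0.514444 m/s/kn) = 0.0290226 kn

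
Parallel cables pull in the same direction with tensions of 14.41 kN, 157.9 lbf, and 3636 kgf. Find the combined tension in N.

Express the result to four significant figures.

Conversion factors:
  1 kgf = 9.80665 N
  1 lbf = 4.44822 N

14.41 kN × 1000 → 14410 N
157.9 lbf × 4.44822 → 702.374 N
3636 kgf × 9.80665 → 35657 N
Sum: 14410 + 702.374 + 35657 = 50769.4 N

5.077×10⁴ N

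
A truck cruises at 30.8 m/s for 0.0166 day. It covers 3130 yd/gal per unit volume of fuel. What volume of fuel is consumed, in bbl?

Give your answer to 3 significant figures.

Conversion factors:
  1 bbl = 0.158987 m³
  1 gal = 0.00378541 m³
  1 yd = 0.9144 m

0.367 bbl

0.0166 day → 1434.24 s
d = v × t = 30.8 × 1434.24 = 44174.6 m
3130 yd/gal → 756080 m/m³
V = d / (distance per unit fuel) = 44174.6 / 756080 = 0.0584258 m³
In bbl: 0.0584258 / 0.158987 = 0.367488 bbl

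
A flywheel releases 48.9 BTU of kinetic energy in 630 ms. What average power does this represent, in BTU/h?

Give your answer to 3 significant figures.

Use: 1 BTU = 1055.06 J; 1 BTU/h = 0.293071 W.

2.79×10⁵ BTU/h

48.9 BTU × 1055.06 = 51592.4 J
630 ms × 0.001 = 0.63 s
P = E / t = 51592.4 J / 0.63 s = 81892.7 W
81892.7 W ÷ (0.293071 W/BTU/h) = 279430 BTU/h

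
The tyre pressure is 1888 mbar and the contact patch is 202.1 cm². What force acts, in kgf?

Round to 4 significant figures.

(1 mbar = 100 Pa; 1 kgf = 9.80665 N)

389.1 kgf

1888 mbar × 100 → 188800 Pa
202.1 cm² × 0.0001 → 0.02021 m²
F = P × A = 188800 Pa × 0.02021 m² = 3815.65 N
3815.65 N ÷ (9.80665 N/kgf) = 389.088 kgf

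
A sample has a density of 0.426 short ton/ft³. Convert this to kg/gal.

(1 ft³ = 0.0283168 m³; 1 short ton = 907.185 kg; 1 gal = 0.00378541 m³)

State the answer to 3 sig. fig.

51.7 kg/gal

0.426 short ton/ft³ × 907.185 kg/short ton ÷ 0.0283168 m³/ft³ = 13647.8 kg/m³
13647.8 kg/m³ × 0.00378541 m³/gal = 51.6625 kg/gal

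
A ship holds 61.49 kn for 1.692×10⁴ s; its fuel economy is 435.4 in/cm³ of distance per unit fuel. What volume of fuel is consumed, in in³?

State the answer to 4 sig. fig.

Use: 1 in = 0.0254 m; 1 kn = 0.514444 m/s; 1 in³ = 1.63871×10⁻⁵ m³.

61.49 kn → 31.6332 m/s
d = v × t = 31.6332 × 16920 = 535234 m
435.4 in/cm³ → 1.10592×10⁷ m/m³
V = d / (distance per unit fuel) = 535234 / 1.10592×10⁷ = 0.0483972 m³
In in³: 0.0483972 / 1.63871×10⁻⁵ = 2953.37 in³

2953 in³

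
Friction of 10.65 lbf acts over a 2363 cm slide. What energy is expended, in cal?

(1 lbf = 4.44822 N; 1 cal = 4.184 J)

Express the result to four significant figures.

10.65 lbf × 4.44822 = 47.3735 N
2363 cm × 0.01 = 23.63 m
W = F × d = 47.3735 N × 23.63 m = 1119.44 J
1119.44 J ÷ (4.184 J/cal) = 267.553 cal

267.6 cal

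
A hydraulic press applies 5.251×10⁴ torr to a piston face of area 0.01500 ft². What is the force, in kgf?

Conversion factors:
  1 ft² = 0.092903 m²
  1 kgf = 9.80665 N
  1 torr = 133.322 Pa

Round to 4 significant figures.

5.251×10⁴ torr × 133.322 = 7.00074×10⁶ Pa
0.01500 ft² × 0.092903 = 0.00139354 m²
F = P × A = 7.00074×10⁶ Pa × 0.00139354 m² = 9755.81 N
9755.81 N ÷ (9.80665 N/kgf) = 994.816 kgf

994.8 kgf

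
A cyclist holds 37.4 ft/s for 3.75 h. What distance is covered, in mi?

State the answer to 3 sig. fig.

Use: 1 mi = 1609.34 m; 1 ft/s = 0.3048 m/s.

95.6 mi

37.4 ft/s × 0.3048 = 11.3995 m/s
3.75 h × 3600 = 13500 s
d = v × t = 11.3995 m/s × 13500 s = 153893 m
153893 m ÷ (1609.34 m/mi) = 95.6249 mi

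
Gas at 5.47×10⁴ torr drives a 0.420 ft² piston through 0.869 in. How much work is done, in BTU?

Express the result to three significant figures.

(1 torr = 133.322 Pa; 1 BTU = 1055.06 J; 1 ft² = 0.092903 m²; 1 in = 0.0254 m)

5.47×10⁴ torr → 7.29271×10⁶ Pa
0.420 ft² → 0.0390193 m²
F = P × A = 7.29271×10⁶ × 0.0390193 = 284556 N
0.869 in → 0.0220726 m
W = F × d = 284556 × 0.0220726 = 6280.89 J
In BTU: 6280.89 / 1055.06 = 5.95311 BTU

5.95 BTU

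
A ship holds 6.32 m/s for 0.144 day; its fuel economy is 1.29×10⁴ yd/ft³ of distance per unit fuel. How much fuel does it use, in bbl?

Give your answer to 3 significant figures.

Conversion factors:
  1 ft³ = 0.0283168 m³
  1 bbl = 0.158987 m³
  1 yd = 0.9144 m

1.19 bbl

0.144 day → 12441.6 s
d = v × t = 6.32 × 12441.6 = 78630.9 m
1.29×10⁴ yd/ft³ → 416564 m/m³
V = d / (distance per unit fuel) = 78630.9 / 416564 = 0.188761 m³
In bbl: 0.188761 / 0.158987 = 1.18727 bbl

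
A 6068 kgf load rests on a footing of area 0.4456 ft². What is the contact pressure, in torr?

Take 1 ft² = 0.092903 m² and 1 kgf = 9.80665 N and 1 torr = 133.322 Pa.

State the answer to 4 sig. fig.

1.078×10⁴ torr

6068 kgf × 9.80665 → 59506.8 N
0.4456 ft² × 0.092903 → 0.0413976 m²
P = F / A = 59506.8 N / 0.0413976 m² = 1.43745×10⁶ Pa
1.43745×10⁶ Pa ÷ (133.322 Pa/torr) = 10781.8 torr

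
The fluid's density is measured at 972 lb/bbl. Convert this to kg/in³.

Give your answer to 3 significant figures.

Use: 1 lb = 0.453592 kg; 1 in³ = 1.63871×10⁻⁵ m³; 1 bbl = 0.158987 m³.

972 lb/bbl × 0.453592 kg/lb ÷ 0.158987 m³/bbl = 2773.13 kg/m³
2773.13 kg/m³ × 1.63871×10⁻⁵ m³/in³ = 0.0454436 kg/in³

0.0454 kg/in³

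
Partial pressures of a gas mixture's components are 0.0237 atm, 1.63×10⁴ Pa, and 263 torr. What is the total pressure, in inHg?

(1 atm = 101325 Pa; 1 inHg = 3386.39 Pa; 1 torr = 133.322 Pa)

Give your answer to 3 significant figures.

0.0237 atm × 101325 = 2401.4 Pa
1.63×10⁴ Pa (already Pa)
263 torr × 133.322 = 35063.7 Pa
Combined: 2401.4 + 16300 + 35063.7 = 53765.1 Pa
In inHg: 53765.1 / 3386.39 = 15.8768 inHg

15.9 inHg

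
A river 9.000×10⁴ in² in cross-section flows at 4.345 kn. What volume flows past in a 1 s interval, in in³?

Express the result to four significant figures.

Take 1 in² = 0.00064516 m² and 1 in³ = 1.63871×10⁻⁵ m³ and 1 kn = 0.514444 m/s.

7.920×10⁶ in³

4.345 kn × 0.514444 = 2.23526 m/s
9.000×10⁴ in² × 0.00064516 = 58.0644 m²
V = v × A × t = 2.23526 m/s × 58.0644 m² × 1 s = 129.789 m³
129.789 m³ ÷ (1.63871×10⁻⁵ m³/in³) = 7.92019×10⁶ in³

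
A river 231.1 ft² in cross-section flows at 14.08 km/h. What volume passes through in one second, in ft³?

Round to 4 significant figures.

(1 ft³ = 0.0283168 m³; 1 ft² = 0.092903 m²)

2965 ft³

14.08 km/h × (1/3.6) → 3.91111 m/s
231.1 ft² × 0.092903 → 21.4699 m²
V = v × A × t = 3.91111 m/s × 21.4699 m² × 1 s = 83.9711 m³
83.9711 m³ ÷ (0.0283168 m³/ft³) = 2965.42 ft³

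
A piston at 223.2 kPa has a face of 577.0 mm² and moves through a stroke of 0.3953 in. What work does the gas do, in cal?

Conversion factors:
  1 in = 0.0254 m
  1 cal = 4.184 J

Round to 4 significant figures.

0.3091 cal

223.2 kPa → 223200 Pa
577.0 mm² → 5.77×10⁻⁴ m²
F = P × A = 223200 × 5.77×10⁻⁴ = 128.786 N
0.3953 in → 0.0100406 m
W = F × d = 128.786 × 0.0100406 = 1.29309 J
In cal: 1.29309 / 4.184 = 0.309056 cal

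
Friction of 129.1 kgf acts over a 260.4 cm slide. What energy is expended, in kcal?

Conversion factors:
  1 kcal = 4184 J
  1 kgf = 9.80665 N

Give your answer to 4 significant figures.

0.7879 kcal

129.1 kgf × 9.80665 = 1266.04 N
260.4 cm × 0.01 = 2.604 m
W = F × d = 1266.04 N × 2.604 m = 3296.77 J
3296.77 J ÷ (4184 J/kcal) = 0.787947 kcal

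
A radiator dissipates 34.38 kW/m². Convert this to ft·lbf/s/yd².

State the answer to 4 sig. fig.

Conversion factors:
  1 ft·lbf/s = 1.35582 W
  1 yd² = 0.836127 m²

34.38 kW/m² × 1000 W/kW = 34380 W/m²
34380 W/m² ÷ 1.35582 W/ft·lbf/s × 0.836127 m²/yd² = 21202 ft·lbf/s/yd²

2.120×10⁴ ft·lbf/s/yd²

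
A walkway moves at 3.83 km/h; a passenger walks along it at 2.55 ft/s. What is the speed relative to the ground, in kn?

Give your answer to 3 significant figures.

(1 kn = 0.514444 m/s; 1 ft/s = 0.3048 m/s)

3.58 kn

3.83 km/h × (1/3.6) = 1.06389 m/s
2.55 ft/s × 0.3048 = 0.77724 m/s
Sum: 1.06389 + 0.77724 = 1.84113 m/s
In kn: 1.84113 / 0.514444 = 3.57887 kn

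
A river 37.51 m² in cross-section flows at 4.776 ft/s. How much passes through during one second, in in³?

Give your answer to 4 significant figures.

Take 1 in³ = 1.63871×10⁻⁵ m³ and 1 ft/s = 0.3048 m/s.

4.776 ft/s × 0.3048 → 1.45572 m/s
V = v × A × t = 1.45572 m/s × 37.51 m² × 1 s = 54.6041 m³
54.6041 m³ ÷ (1.63871×10⁻⁵ m³/in³) = 3.33214×10⁶ in³

3.332×10⁶ in³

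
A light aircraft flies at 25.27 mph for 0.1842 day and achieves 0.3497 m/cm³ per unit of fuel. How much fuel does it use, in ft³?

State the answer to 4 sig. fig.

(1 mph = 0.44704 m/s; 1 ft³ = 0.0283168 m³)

18.16 ft³

25.27 mph → 11.2967 m/s
0.1842 day → 15914.9 s
d = v × t = 11.2967 × 15914.9 = 179786 m
0.3497 m/cm³ → 349700 m/m³
V = d / (distance per unit fuel) = 179786 / 349700 = 0.514115 m³
In ft³: 0.514115 / 0.0283168 = 18.1558 ft³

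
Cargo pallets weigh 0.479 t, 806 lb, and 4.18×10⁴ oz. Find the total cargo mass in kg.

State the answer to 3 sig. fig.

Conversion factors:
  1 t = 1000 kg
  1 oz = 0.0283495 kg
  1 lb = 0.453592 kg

0.479 t × 1000 → 479 kg
806 lb × 0.453592 → 365.595 kg
4.18×10⁴ oz × 0.0283495 → 1185.01 kg
Combined: 479 + 365.595 + 1185.01 = 2029.6 kg

2030 kg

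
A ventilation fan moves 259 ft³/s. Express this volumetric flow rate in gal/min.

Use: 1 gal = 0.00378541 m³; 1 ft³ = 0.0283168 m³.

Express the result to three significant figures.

1.16×10⁵ gal/min

259 ft³/s × 0.0283168 m³/ft³ = 7.33405 m³/s
7.33405 m³/s ÷ 0.00378541 m³/gal × 60 s/min = 116247 gal/min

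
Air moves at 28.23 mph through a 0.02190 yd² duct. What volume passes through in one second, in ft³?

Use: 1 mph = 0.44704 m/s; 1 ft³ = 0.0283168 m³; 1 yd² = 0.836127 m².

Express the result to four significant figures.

8.161 ft³

28.23 mph × 0.44704 → 12.6199 m/s
0.02190 yd² × 0.836127 → 0.0183112 m²
V = v × A × t = 12.6199 m/s × 0.0183112 m² × 1 s = 0.231086 m³
0.231086 m³ ÷ (0.0283168 m³/ft³) = 8.16074 ft³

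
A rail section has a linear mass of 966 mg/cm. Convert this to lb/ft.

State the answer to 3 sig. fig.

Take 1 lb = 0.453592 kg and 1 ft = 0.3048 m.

966 mg/cm × 10⁻⁶ kg/mg ÷ 0.01 m/cm = 0.0966 kg/m
0.0966 kg/m ÷ 0.453592 kg/lb × 0.3048 m/ft = 0.0649123 lb/ft

0.0649 lb/ft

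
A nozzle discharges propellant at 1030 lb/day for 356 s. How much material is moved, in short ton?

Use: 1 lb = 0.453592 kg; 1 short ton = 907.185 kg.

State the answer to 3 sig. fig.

0.00212 short ton

1030 lb/day → 0.0054074 kg/s
m = ṁ × t = 0.0054074 × 356 = 1.92503 kg
In short ton: 1.92503 / 907.185 = 0.00212198 short ton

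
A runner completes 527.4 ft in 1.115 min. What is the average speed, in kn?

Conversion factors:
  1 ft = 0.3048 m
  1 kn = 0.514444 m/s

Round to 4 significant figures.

527.4 ft × 0.3048 → 160.752 m
1.115 min × 60 → 66.9 s
v = d / t = 160.752 m / 66.9 s = 2.40287 m/s
2.40287 m/s ÷ (0.514444 m/s/kn) = 4.67081 kn

4.671 kn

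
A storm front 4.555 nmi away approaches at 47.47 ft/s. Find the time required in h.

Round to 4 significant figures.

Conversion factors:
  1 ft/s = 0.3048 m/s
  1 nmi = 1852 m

4.555 nmi × 1852 = 8435.86 m
47.47 ft/s × 0.3048 = 14.4689 m/s
t = d / v = 8435.86 m / 14.4689 m/s = 583.034 s
583.034 s ÷ (3600 s/h) = 0.161954 h

0.1620 h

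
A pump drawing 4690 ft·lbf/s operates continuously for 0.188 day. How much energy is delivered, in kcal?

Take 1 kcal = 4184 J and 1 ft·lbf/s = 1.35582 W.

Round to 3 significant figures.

4690 ft·lbf/s × 1.35582 → 6358.8 W
0.188 day × 86400 → 16243.2 s
E = P × t = 6358.8 W × 16243.2 s = 1.03287×10⁸ J
1.03287×10⁸ J ÷ (4184 J/kcal) = 24686.2 kcal

2.47×10⁴ kcal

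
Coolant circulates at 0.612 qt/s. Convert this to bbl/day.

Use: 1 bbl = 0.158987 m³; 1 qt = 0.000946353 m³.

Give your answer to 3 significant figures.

315 bbl/day

0.612 qt/s × 0.000946353 m³/qt = 5.79168×10⁻⁴ m³/s
5.79168×10⁻⁴ m³/s ÷ 0.158987 m³/bbl × 86400 s/day = 314.743 bbl/day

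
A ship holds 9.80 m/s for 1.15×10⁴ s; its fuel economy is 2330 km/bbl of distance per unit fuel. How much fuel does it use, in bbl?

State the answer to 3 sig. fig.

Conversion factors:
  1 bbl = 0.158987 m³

0.0484 bbl

d = v × t = 9.8 × 11500 = 112700 m
2330 km/bbl → 1.46553×10⁷ m/m³
V = d / (distance per unit fuel) = 112700 / 1.46553×10⁷ = 0.00769005 m³
In bbl: 0.00769005 / 0.158987 = 0.048369 bbl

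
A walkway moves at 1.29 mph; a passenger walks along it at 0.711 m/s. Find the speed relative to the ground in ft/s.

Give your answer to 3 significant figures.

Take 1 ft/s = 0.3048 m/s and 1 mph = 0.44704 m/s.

4.22 ft/s

1.29 mph × 0.44704 = 0.576682 m/s
0.711 m/s (already m/s)
Total: 0.576682 + 0.711 = 1.28768 m/s
In ft/s: 1.28768 / 0.3048 = 4.22467 ft/s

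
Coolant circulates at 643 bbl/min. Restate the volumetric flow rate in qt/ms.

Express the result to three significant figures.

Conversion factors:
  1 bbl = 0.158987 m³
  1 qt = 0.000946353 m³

643 bbl/min × 0.158987 m³/bbl ÷ 60 s/min = 1.70381 m³/s
1.70381 m³/s ÷ 0.000946353 m³/qt × 0.001 s/ms = 1.8004 qt/ms

1.80 qt/ms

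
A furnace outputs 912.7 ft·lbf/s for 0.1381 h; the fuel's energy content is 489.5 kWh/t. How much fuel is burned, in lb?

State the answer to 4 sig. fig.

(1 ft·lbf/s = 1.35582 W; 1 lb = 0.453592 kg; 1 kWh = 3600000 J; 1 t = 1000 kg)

912.7 ft·lbf/s → 1237.46 W
0.1381 h → 497.16 s
E = P × t = 1237.46 × 497.16 = 615216 J
489.5 kWh/t → 1.7622×10⁶ J/kg
m = E / e_s = 615216 / 1.7622×10⁶ = 0.349118 kg
In lb: 0.349118 / 0.453592 = 0.769674 lb

0.7697 lb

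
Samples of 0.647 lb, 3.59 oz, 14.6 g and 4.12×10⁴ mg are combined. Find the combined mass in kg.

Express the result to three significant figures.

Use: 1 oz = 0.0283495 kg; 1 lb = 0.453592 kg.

0.647 lb × 0.453592 = 0.293474 kg
3.59 oz × 0.0283495 = 0.101775 kg
14.6 g × 0.001 = 0.0146 kg
4.12×10⁴ mg × 10⁻⁶ = 0.0412 kg
Combined: 0.293474 + 0.101775 + 0.0146 + 0.0412 = 0.451049 kg

0.451 kg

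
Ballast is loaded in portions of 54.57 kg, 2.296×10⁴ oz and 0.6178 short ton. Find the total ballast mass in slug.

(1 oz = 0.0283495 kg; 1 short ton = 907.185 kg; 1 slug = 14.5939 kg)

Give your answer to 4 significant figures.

86.74 slug

54.57 kg (already kg)
2.296×10⁴ oz × 0.0283495 = 650.905 kg
0.6178 short ton × 907.185 = 560.459 kg
Total: 54.57 + 650.905 + 560.459 = 1265.93 kg
In slug: 1265.93 / 14.5939 = 86.7438 slug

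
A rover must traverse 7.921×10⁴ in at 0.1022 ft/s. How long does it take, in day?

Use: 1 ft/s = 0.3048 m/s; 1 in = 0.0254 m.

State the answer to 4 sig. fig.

0.7475 day

7.921×10⁴ in × 0.0254 → 2011.93 m
0.1022 ft/s × 0.3048 → 0.0311506 m/s
t = d / v = 2011.93 m / 0.0311506 m/s = 64587.2 s
64587.2 s ÷ (86400 s/day) = 0.747537 day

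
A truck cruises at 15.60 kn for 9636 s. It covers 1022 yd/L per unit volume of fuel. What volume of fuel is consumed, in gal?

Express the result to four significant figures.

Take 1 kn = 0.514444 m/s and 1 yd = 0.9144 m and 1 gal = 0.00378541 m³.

21.86 gal

15.60 kn → 8.02533 m/s
d = v × t = 8.02533 × 9636 = 77332.1 m
1022 yd/L → 934517 m/m³
V = d / (distance per unit fuel) = 77332.1 / 934517 = 0.0827509 m³
In gal: 0.0827509 / 0.00378541 = 21.8605 gal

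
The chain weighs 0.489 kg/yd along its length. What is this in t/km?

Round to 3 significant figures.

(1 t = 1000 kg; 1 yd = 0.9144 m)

0.489 kg/yd ÷ 0.9144 m/yd = 0.534777 kg/m
0.534777 kg/m ÷ 1000 kg/t × 1000 m/km = 0.534777 t/km

0.535 t/km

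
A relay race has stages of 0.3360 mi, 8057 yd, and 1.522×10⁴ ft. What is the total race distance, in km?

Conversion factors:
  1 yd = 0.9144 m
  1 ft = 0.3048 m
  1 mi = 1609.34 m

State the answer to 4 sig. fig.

0.3360 mi × 1609.34 = 540.738 m
8057 yd × 0.9144 = 7367.32 m
1.522×10⁴ ft × 0.3048 = 4639.06 m
Combined: 540.738 + 7367.32 + 4639.06 = 12547.1 m
In km: 12547.1 / 1000 = 12.5471 km

12.55 km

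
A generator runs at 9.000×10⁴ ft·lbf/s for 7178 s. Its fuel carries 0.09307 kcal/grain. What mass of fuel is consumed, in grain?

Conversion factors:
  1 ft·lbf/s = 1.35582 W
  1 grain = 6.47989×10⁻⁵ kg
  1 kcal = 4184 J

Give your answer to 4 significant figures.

2.249×10⁶ grain

9.000×10⁴ ft·lbf/s → 122024 W
E = P × t = 122024 × 7178 = 8.75888×10⁸ J
0.09307 kcal/grain → 6.00944×10⁶ J/kg
m = E / e_s = 8.75888×10⁸ / 6.00944×10⁶ = 145.752 kg
In grain: 145.752 / 6.47989×10⁻⁵ = 2.2493×10⁶ grain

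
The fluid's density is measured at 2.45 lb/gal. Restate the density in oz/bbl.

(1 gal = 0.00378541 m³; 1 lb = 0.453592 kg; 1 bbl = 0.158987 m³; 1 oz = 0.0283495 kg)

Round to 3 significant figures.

2.45 lb/gal × 0.453592 kg/lb ÷ 0.00378541 m³/gal = 293.575 kg/m³
293.575 kg/m³ ÷ 0.0283495 kg/oz × 0.158987 m³/bbl = 1646.4 oz/bbl

1650 oz/bbl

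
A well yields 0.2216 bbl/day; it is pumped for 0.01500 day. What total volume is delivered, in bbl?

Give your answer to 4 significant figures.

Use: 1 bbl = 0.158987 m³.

0.2216 bbl/day → 4.07772×10⁻⁷ m³/s
0.01500 day → 1296 s
V = Q × t = 4.07772×10⁻⁷ × 1296 = 5.28473×10⁻⁴ m³
In bbl: 5.28473×10⁻⁴ / 0.158987 = 0.003324 bbl

0.003324 bbl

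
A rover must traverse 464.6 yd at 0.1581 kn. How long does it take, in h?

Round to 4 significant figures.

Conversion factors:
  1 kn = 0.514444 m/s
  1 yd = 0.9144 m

464.6 yd × 0.9144 = 424.83 m
0.1581 kn × 0.514444 = 0.0813336 m/s
t = d / v = 424.83 m / 0.0813336 m/s = 5223.3 s
5223.3 s ÷ (3600 s/h) = 1.45092 h

1.451 h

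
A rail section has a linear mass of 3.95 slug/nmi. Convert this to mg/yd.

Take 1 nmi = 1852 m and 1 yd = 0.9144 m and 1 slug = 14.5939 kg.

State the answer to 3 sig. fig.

3.95 slug/nmi × 14.5939 kg/slug ÷ 1852 m/nmi = 0.0311263 kg/m
0.0311263 kg/m ÷ 10⁻⁶ kg/mg × 0.9144 m/yd = 28461.9 mg/yd

2.85×10⁴ mg/yd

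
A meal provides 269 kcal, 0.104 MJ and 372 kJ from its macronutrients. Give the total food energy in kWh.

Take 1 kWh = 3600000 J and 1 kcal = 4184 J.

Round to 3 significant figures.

269 kcal × 4184 → 1.1255×10⁶ J
0.104 MJ × 1000000 → 104000 J
372 kJ × 1000 → 372000 J
Sum: 1.1255×10⁶ + 104000 + 372000 = 1.6015×10⁶ J
In kWh: 1.6015×10⁶ / 3600000 = 0.444861 kWh

0.445 kWh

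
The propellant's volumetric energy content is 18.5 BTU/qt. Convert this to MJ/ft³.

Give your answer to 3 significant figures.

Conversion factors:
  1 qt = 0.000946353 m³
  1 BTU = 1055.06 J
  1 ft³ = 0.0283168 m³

18.5 BTU/qt × 1055.06 J/BTU ÷ 0.000946353 m³/qt = 2.06251×10⁷ J/m³
2.06251×10⁷ J/m³ ÷ 1000000 J/MJ × 0.0283168 m³/ft³ = 0.584037 MJ/ft³

0.584 MJ/ft³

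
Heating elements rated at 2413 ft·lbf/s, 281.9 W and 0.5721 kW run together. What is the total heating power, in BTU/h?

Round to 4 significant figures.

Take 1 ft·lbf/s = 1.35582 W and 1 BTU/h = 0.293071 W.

2413 ft·lbf/s × 1.35582 → 3271.59 W
281.9 W (already W)
0.5721 kW × 1000 → 572.1 W
Combined: 3271.59 + 281.9 + 572.1 = 4125.59 W
In BTU/h: 4125.59 / 0.293071 = 14077.1 BTU/h

1.408×10⁴ BTU/h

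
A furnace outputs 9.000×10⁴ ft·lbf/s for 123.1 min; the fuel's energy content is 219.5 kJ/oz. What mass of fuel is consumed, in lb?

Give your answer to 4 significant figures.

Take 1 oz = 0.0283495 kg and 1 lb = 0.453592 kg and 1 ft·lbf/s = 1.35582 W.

9.000×10⁴ ft·lbf/s → 122024 W
123.1 min → 7386 s
E = P × t = 122024 × 7386 = 9.01269×10⁸ J
219.5 kJ/oz → 7.74264×10⁶ J/kg
m = E / e_s = 9.01269×10⁸ / 7.74264×10⁶ = 116.403 kg
In lb: 116.403 / 0.453592 = 256.625 lb

256.6 lb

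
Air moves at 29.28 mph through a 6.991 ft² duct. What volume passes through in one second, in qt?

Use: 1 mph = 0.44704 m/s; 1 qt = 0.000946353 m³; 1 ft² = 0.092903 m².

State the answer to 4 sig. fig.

29.28 mph × 0.44704 = 13.0893 m/s
6.991 ft² × 0.092903 = 0.649485 m²
V = v × A × t = 13.0893 m/s × 0.649485 m² × 1 s = 8.5013 m³
8.5013 m³ ÷ (0.000946353 m³/qt) = 8983.22 qt

8983 qt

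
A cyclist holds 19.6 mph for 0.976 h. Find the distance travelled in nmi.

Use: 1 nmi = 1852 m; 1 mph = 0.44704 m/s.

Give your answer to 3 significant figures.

19.6 mph × 0.44704 = 8.76198 m/s
0.976 h × 3600 = 3513.6 s
d = v × t = 8.76198 m/s × 3513.6 s = 30786.1 m
30786.1 m ÷ (1852 m/nmi) = 16.6232 nmi

16.6 nmi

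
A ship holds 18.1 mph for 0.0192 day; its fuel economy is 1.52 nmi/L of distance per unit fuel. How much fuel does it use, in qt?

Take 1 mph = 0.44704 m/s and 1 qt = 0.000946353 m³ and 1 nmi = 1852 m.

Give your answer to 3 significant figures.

5.04 qt

18.1 mph → 8.09142 m/s
0.0192 day → 1658.88 s
d = v × t = 8.09142 × 1658.88 = 13422.7 m
1.52 nmi/L → 2.81504×10⁶ m/m³
V = d / (distance per unit fuel) = 13422.7 / 2.81504×10⁶ = 0.00476821 m³
In qt: 0.00476821 / 0.000946353 = 5.03851 qt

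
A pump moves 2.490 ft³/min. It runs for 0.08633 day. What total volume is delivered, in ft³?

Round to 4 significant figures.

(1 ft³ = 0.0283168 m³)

309.5 ft³

2.490 ft³/min → 0.00117515 m³/s
0.08633 day → 7458.91 s
V = Q × t = 0.00117515 × 7458.91 = 8.76534 m³
In ft³: 8.76534 / 0.0283168 = 309.546 ft³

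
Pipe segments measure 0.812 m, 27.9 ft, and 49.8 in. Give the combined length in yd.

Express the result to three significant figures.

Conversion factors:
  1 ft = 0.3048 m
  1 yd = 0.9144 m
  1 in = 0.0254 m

0.812 m (already m)
27.9 ft × 0.3048 = 8.50392 m
49.8 in × 0.0254 = 1.26492 m
Sum: 0.812 + 8.50392 + 1.26492 = 10.5808 m
In yd: 10.5808 / 0.9144 = 11.5713 yd

11.6 yd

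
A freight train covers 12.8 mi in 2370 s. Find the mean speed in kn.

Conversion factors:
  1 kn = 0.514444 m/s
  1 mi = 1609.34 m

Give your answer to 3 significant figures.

16.9 kn

12.8 mi × 1609.34 = 20599.6 m
v = d / t = 20599.6 m / 2370 s = 8.69181 m/s
8.69181 m/s ÷ (0.514444 m/s/kn) = 16.8955 kn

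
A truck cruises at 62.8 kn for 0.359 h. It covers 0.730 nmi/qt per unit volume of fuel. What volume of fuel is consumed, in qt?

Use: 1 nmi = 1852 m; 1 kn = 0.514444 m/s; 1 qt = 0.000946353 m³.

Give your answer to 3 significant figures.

62.8 kn → 32.3071 m/s
0.359 h → 1292.4 s
d = v × t = 32.3071 × 1292.4 = 41753.7 m
0.730 nmi/qt → 1.4286×10⁶ m/m³
V = d / (distance per unit fuel) = 41753.7 / 1.4286×10⁶ = 0.029227 m³
In qt: 0.029227 / 0.000946353 = 30.8838 qt

30.9 qt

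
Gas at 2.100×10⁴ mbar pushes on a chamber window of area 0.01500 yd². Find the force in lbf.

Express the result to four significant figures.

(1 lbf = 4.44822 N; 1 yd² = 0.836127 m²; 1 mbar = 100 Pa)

2.100×10⁴ mbar × 100 = 2.1×10⁶ Pa
0.01500 yd² × 0.836127 = 0.0125419 m²
F = P × A = 2.1×10⁶ Pa × 0.0125419 m² = 26338 N
26338 N ÷ (4.44822 N/lbf) = 5921.02 lbf

5921 lbf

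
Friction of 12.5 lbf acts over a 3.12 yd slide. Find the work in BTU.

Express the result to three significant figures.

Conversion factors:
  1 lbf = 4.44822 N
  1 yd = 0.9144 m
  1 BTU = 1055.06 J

12.5 lbf × 4.44822 = 55.6028 N
3.12 yd × 0.9144 = 2.85293 m
W = F × d = 55.6028 N × 2.85293 m = 158.631 J
158.631 J ÷ (1055.06 J/BTU) = 0.150353 BTU

0.150 BTU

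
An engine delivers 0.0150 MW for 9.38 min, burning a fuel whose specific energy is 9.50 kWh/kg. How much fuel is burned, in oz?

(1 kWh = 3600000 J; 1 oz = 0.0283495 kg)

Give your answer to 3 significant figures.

8.71 oz

0.0150 MW → 15000 W
9.38 min → 562.8 s
E = P × t = 15000 × 562.8 = 8.442×10⁶ J
9.50 kWh/kg → 3.42×10⁷ J/kg
m = E / e_s = 8.442×10⁶ / 3.42×10⁷ = 0.246842 kg
In oz: 0.246842 / 0.0283495 = 8.7071 oz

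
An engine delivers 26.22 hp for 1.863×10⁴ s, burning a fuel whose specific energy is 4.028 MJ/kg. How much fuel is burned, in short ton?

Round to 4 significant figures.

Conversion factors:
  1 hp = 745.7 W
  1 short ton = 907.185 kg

26.22 hp → 19552.3 W
E = P × t = 19552.3 × 18630 = 3.64259×10⁸ J
4.028 MJ/kg → 4.028×10⁶ J/kg
m = E / e_s = 3.64259×10⁸ / 4.028×10⁶ = 90.4317 kg
In short ton: 90.4317 / 907.185 = 0.0996839 short ton

0.09968 short ton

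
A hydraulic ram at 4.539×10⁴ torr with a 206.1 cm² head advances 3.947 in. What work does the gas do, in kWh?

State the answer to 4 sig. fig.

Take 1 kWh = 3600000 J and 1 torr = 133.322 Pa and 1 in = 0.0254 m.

0.003473 kWh

4.539×10⁴ torr → 6.05149×10⁶ Pa
206.1 cm² → 0.02061 m²
F = P × A = 6.05149×10⁶ × 0.02061 = 124721 N
3.947 in → 0.100254 m
W = F × d = 124721 × 0.100254 = 12503.8 J
In kWh: 12503.8 / 3600000 = 0.00347328 kWh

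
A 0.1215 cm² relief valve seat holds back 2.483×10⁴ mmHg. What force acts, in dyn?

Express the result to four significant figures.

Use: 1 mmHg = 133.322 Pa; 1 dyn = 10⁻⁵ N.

2.483×10⁴ mmHg × 133.322 → 3.31039×10⁶ Pa
0.1215 cm² × 0.0001 → 1.215×10⁻⁵ m²
F = P × A = 3.31039×10⁶ Pa × 1.215×10⁻⁵ m² = 40.2212 N
40.2212 N ÷ (10⁻⁵ N/dyn) = 4.02212×10⁶ dyn

4.022×10⁶ dyn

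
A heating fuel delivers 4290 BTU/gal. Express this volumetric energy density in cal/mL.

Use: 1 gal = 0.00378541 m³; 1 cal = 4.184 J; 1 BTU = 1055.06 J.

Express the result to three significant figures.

4290 BTU/gal × 1055.06 J/BTU ÷ 0.00378541 m³/gal = 1.1957×10⁹ J/m³
1.1957×10⁹ J/m³ ÷ 4.184 J/cal × 10⁻⁶ m³/mL = 285.779 cal/mL

286 cal/mL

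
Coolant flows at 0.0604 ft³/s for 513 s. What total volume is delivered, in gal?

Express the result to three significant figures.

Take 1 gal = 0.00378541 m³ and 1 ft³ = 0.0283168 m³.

232 gal

0.0604 ft³/s → 0.00171033 m³/s
V = Q × t = 0.00171033 × 513 = 0.877399 m³
In gal: 0.877399 / 0.00378541 = 231.784 gal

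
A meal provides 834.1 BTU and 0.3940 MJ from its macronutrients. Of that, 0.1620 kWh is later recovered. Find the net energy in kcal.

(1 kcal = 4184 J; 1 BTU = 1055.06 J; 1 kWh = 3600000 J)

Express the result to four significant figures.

165.1 kcal

834.1 BTU × 1055.06 = 880026 J
0.3940 MJ × 1000000 = 394000 J
0.1620 kWh × 3600000 = 583200 J
Result: 880026 + 394000 − 583200 = 690826 J
In kcal: 690826 / 4184 = 165.111 kcal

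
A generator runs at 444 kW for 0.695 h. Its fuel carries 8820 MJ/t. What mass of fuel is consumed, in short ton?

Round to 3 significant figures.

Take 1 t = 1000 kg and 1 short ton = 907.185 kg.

0.139 short ton

444 kW → 444000 W
0.695 h → 2502 s
E = P × t = 444000 × 2502 = 1.11089×10⁹ J
8820 MJ/t → 8.82×10⁶ J/kg
m = E / e_s = 1.11089×10⁹ / 8.82×10⁶ = 125.951 kg
In short ton: 125.951 / 907.185 = 0.138837 short ton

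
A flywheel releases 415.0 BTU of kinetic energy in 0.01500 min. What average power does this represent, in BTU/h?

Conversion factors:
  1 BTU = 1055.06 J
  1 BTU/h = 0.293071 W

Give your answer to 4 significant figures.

1.660×10⁶ BTU/h

415.0 BTU × 1055.06 = 437850 J
0.01500 min × 60 = 0.9 s
P = E / t = 437850 J / 0.9 s = 486500 W
486500 W ÷ (0.293071 W/BTU/h) = 1.66001×10⁶ BTU/h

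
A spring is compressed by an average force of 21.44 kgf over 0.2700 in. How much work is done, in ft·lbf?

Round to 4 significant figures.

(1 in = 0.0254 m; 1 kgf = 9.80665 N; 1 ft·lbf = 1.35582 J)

1.064 ft·lbf

21.44 kgf × 9.80665 = 210.255 N
0.2700 in × 0.0254 = 0.006858 m
W = F × d = 210.255 N × 0.006858 m = 1.44193 J
1.44193 J ÷ (1.35582 J/ft·lbf) = 1.06351 ft·lbf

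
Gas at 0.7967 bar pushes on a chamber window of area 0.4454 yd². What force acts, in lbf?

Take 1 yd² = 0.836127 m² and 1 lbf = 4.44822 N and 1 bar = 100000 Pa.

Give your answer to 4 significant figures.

0.7967 bar × 100000 = 79670 Pa
0.4454 yd² × 0.836127 = 0.372411 m²
F = P × A = 79670 Pa × 0.372411 m² = 29670 N
29670 N ÷ (4.44822 N/lbf) = 6670.08 lbf

6670 lbf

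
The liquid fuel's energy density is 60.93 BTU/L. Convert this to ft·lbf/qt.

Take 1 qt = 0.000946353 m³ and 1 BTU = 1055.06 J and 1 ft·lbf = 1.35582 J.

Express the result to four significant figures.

4.487×10⁴ ft·lbf/qt

60.93 BTU/L × 1055.06 J/BTU ÷ 0.001 m³/L = 6.42848×10⁷ J/m³
6.42848×10⁷ J/m³ ÷ 1.35582 J/ft·lbf × 0.000946353 m³/qt = 44870.3 ft·lbf/qt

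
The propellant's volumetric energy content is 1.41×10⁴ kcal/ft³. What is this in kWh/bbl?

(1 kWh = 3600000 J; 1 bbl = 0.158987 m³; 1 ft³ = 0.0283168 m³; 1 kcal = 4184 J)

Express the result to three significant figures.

92.0 kWh/bbl

1.41×10⁴ kcal/ft³ × 4184 J/kcal ÷ 0.0283168 m³/ft³ = 2.08337×10⁹ J/m³
2.08337×10⁹ J/m³ ÷ 3600000 J/kWh × 0.158987 m³/bbl = 92.008 kWh/bbl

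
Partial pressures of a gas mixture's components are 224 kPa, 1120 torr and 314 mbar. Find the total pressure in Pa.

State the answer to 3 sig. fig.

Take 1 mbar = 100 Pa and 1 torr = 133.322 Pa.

224 kPa × 1000 = 224000 Pa
1120 torr × 133.322 = 149321 Pa
314 mbar × 100 = 31400 Pa
Combined: 224000 + 149321 + 31400 = 404721 Pa

4.05×10⁵ Pa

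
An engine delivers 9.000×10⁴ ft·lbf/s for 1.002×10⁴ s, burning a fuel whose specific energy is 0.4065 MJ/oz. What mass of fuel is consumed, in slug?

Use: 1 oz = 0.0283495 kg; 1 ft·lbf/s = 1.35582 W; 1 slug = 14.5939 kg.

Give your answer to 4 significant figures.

5.843 slug

9.000×10⁴ ft·lbf/s → 122024 W
E = P × t = 122024 × 10020 = 1.22268×10⁹ J
0.4065 MJ/oz → 1.43389×10⁷ J/kg
m = E / e_s = 1.22268×10⁹ / 1.43389×10⁷ = 85.2701 kg
In slug: 85.2701 / 14.5939 = 5.84286 slug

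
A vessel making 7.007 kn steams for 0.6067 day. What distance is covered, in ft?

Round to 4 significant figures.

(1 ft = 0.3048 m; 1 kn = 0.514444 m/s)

6.199×10⁵ ft

7.007 kn × 0.514444 = 3.60471 m/s
0.6067 day × 86400 = 52418.9 s
d = v × t = 3.60471 m/s × 52418.9 s = 188955 m
188955 m ÷ (0.3048 m/ft) = 619931 ft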